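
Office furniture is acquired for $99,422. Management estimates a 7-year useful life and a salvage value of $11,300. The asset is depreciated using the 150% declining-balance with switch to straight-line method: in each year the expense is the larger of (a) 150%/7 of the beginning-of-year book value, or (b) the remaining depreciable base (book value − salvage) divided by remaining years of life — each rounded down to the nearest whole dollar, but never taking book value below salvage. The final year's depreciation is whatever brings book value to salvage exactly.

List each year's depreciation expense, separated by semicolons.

Depreciable base = $99,422 − $11,300 = $88,122.
Year 1: DB = ⌊$99,422 × 150%/7⌋ = $21,304; SL = ⌊$88,122/7⌋ = $12,588 → take DB $21,304. Book value $78,118.
Year 2: DB = ⌊$78,118 × 150%/7⌋ = $16,739; SL = ⌊$66,818/6⌋ = $11,136 → take DB $16,739. Book value $61,379.
Year 3: DB = ⌊$61,379 × 150%/7⌋ = $13,152; SL = ⌊$50,079/5⌋ = $10,015 → take DB $13,152. Book value $48,227.
Year 4: DB = ⌊$48,227 × 150%/7⌋ = $10,334; SL = ⌊$36,927/4⌋ = $9,231 → take DB $10,334. Book value $37,893.
Year 5: DB = ⌊$37,893 × 150%/7⌋ = $8,119; SL = ⌊$26,593/3⌋ = $8,864 → take SL $8,864. Book value $29,029.
Year 6: DB = ⌊$29,029 × 150%/7⌋ = $6,220; SL = ⌊$17,729/2⌋ = $8,864 → take SL $8,864. Book value $20,165.
Year 7 (final): $20,165 − $11,300 = $8,865. Book value $11,300.

$21,304; $16,739; $13,152; $10,334; $8,864; $8,864; $8,865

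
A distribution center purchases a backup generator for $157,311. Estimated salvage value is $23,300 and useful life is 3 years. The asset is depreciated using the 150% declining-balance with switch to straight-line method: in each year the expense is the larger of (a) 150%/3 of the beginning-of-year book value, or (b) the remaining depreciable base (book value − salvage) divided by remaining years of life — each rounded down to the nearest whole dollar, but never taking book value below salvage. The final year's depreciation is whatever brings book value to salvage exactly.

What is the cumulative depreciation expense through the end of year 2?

Depreciable base = $157,311 − $23,300 = $134,011.
Year 1: DB = ⌊$157,311 × 150%/3⌋ = $78,655; SL = ⌊$134,011/3⌋ = $44,670 → take DB $78,655. Book value $78,656.
Year 2: DB = ⌊$78,656 × 150%/3⌋ = $39,328; SL = ⌊$55,356/2⌋ = $27,678 → take DB $39,328. Book value $39,328.
Accumulated through year 2 = $157,311 − $39,328 = $117,983.

$117,983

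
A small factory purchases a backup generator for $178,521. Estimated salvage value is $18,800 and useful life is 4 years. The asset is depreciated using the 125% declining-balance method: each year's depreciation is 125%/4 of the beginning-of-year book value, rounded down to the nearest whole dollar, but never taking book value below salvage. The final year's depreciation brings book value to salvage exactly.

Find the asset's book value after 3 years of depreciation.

Depreciable base = $178,521 − $18,800 = $159,721.
Year 1: ⌊$178,521 × 125%/4⌋ = $55,787. Book value $122,734.
Year 2: ⌊$122,734 × 125%/4⌋ = $38,354. Book value $84,380.
Year 3: ⌊$84,380 × 125%/4⌋ = $26,368. Book value $58,012.

$58,012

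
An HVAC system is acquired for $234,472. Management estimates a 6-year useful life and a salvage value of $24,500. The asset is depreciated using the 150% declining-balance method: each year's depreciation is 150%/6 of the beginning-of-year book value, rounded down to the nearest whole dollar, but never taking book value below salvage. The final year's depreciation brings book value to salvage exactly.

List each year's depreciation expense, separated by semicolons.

Depreciable base = $234,472 − $24,500 = $209,972.
Year 1: ⌊$234,472 × 150%/6⌋ = $58,618. Book value $175,854.
Year 2: ⌊$175,854 × 150%/6⌋ = $43,963. Book value $131,891.
Year 3: ⌊$131,891 × 150%/6⌋ = $32,972. Book value $98,919.
Year 4: ⌊$98,919 × 150%/6⌋ = $24,729. Book value $74,190.
Year 5: ⌊$74,190 × 150%/6⌋ = $18,547. Book value $55,643.
Year 6 (final): $55,643 − $24,500 = $31,143. Book value $24,500.

$58,618; $43,963; $32,972; $24,729; $18,547; $31,143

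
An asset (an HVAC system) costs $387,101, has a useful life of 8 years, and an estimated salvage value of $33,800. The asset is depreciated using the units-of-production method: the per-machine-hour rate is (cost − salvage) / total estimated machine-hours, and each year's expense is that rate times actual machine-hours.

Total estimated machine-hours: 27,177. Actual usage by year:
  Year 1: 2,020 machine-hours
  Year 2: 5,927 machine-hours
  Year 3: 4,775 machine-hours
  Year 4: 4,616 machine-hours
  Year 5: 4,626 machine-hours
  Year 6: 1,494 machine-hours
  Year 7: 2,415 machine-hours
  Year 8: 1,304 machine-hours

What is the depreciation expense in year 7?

Depreciable base = $387,101 − $33,800 = $353,301.
Rate = $353,301 / 27,177 machine-hours = $13 per machine-hour.
Year 1: 2,020 × $13 = $26,260. Book value $360,841.
Year 2: 5,927 × $13 = $77,051. Book value $283,790.
Year 3: 4,775 × $13 = $62,075. Book value $221,715.
Year 4: 4,616 × $13 = $60,008. Book value $161,707.
Year 5: 4,626 × $13 = $60,138. Book value $101,569.
Year 6: 1,494 × $13 = $19,422. Book value $82,147.
Year 7: 2,415 × $13 = $31,395. Book value $50,752.

$31,395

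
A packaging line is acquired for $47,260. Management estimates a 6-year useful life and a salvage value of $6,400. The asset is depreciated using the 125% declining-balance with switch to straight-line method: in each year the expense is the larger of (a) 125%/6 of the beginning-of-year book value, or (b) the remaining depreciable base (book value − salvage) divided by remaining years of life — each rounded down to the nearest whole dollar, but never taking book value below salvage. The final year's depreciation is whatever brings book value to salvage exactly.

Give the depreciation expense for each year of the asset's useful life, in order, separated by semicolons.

$9,845; $7,794; $6,171; $5,683; $5,683; $5,684

Depreciable base = $47,260 − $6,400 = $40,860.
Year 1: DB = ⌊$47,260 × 125%/6⌋ = $9,845; SL = ⌊$40,860/6⌋ = $6,810 → take DB $9,845. Book value $37,415.
Year 2: DB = ⌊$37,415 × 125%/6⌋ = $7,794; SL = ⌊$31,015/5⌋ = $6,203 → take DB $7,794. Book value $29,621.
Year 3: DB = ⌊$29,621 × 125%/6⌋ = $6,171; SL = ⌊$23,221/4⌋ = $5,805 → take DB $6,171. Book value $23,450.
Year 4: DB = ⌊$23,450 × 125%/6⌋ = $4,885; SL = ⌊$17,050/3⌋ = $5,683 → take SL $5,683. Book value $17,767.
Year 5: DB = ⌊$17,767 × 125%/6⌋ = $3,701; SL = ⌊$11,367/2⌋ = $5,683 → take SL $5,683. Book value $12,084.
Year 6 (final): $12,084 − $6,400 = $5,684. Book value $6,400.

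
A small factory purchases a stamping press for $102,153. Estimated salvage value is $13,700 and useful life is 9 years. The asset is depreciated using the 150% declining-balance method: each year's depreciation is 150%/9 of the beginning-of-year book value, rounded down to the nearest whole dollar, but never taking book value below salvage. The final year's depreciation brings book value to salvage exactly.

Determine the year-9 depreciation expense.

Depreciable base = $102,153 − $13,700 = $88,453.
Year 1: ⌊$102,153 × 150%/9⌋ = $17,025. Book value $85,128.
Year 2: ⌊$85,128 × 150%/9⌋ = $14,188. Book value $70,940.
Year 3: ⌊$70,940 × 150%/9⌋ = $11,823. Book value $59,117.
Year 4: ⌊$59,117 × 150%/9⌋ = $9,852. Book value $49,265.
Year 5: ⌊$49,265 × 150%/9⌋ = $8,210. Book value $41,055.
Year 6: ⌊$41,055 × 150%/9⌋ = $6,842. Book value $34,213.
Year 7: ⌊$34,213 × 150%/9⌋ = $5,702. Book value $28,511.
Year 8: ⌊$28,511 × 150%/9⌋ = $4,751. Book value $23,760.
Year 9 (final): $23,760 − $13,700 = $10,060. Book value $13,700.

$10,060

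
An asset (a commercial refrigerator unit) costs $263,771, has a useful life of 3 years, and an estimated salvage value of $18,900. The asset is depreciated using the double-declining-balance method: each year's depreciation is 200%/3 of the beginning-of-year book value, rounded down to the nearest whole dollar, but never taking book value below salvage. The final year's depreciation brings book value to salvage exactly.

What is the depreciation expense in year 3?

Depreciable base = $263,771 − $18,900 = $244,871.
Year 1: ⌊$263,771 × 200%/3⌋ = $175,847. Book value $87,924.
Year 2: ⌊$87,924 × 200%/3⌋ = $58,616. Book value $29,308.
Year 3 (final): $29,308 − $18,900 = $10,408. Book value $18,900.

$10,408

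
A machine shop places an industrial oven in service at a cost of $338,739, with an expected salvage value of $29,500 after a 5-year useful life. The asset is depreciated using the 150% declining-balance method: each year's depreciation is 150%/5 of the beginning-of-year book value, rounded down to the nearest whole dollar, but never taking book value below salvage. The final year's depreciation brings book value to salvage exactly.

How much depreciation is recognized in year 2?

Depreciable base = $338,739 − $29,500 = $309,239.
Year 1: ⌊$338,739 × 150%/5⌋ = $101,621. Book value $237,118.
Year 2: ⌊$237,118 × 150%/5⌋ = $71,135. Book value $165,983.

$71,135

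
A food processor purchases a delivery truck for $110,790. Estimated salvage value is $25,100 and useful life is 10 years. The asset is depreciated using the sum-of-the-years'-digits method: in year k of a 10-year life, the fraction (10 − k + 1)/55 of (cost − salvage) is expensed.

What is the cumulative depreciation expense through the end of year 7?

$76,342

Depreciable base = $110,790 − $25,100 = $85,690.
Sum of the years' digits = 10+9+8+7+6+5+4+3+2+1 = 55.
Year 1: $85,690 × 10/55 = $15,580. Book value $95,210.
Year 2: $85,690 × 9/55 = $14,022. Book value $81,188.
Year 3: $85,690 × 8/55 = $12,464. Book value $68,724.
Year 4: $85,690 × 7/55 = $10,906. Book value $57,818.
Year 5: $85,690 × 6/55 = $9,348. Book value $48,470.
Year 6: $85,690 × 5/55 = $7,790. Book value $40,680.
Year 7: $85,690 × 4/55 = $6,232. Book value $34,448.
Accumulated through year 7 = $110,790 − $34,448 = $76,342.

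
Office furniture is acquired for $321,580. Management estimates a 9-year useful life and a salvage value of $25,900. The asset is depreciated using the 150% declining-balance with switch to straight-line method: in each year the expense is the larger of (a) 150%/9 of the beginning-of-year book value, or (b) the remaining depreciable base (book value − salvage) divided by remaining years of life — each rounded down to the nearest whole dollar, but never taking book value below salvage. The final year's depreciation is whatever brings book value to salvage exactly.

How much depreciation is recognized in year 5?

Depreciable base = $321,580 − $25,900 = $295,680.
Year 1: DB = ⌊$321,580 × 150%/9⌋ = $53,596; SL = ⌊$295,680/9⌋ = $32,853 → take DB $53,596. Book value $267,984.
Year 2: DB = ⌊$267,984 × 150%/9⌋ = $44,664; SL = ⌊$242,084/8⌋ = $30,260 → take DB $44,664. Book value $223,320.
Year 3: DB = ⌊$223,320 × 150%/9⌋ = $37,220; SL = ⌊$197,420/7⌋ = $28,202 → take DB $37,220. Book value $186,100.
Year 4: DB = ⌊$186,100 × 150%/9⌋ = $31,016; SL = ⌊$160,200/6⌋ = $26,700 → take DB $31,016. Book value $155,084.
Year 5: DB = ⌊$155,084 × 150%/9⌋ = $25,847; SL = ⌊$129,184/5⌋ = $25,836 → take DB $25,847. Book value $129,237.

$25,847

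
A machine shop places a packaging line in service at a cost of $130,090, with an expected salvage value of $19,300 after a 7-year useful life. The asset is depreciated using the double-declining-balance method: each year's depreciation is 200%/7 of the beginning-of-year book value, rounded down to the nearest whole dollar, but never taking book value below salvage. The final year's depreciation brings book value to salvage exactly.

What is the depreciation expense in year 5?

$9,675

Depreciable base = $130,090 − $19,300 = $110,790.
Year 1: ⌊$130,090 × 200%/7⌋ = $37,168. Book value $92,922.
Year 2: ⌊$92,922 × 200%/7⌋ = $26,549. Book value $66,373.
Year 3: ⌊$66,373 × 200%/7⌋ = $18,963. Book value $47,410.
Year 4: ⌊$47,410 × 200%/7⌋ = $13,545. Book value $33,865.
Year 5: ⌊$33,865 × 200%/7⌋ = $9,675. Book value $24,190.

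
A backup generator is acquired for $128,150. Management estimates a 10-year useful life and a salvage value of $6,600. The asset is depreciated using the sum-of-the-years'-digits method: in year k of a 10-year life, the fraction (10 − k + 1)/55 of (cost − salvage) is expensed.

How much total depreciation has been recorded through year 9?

Depreciable base = $128,150 − $6,600 = $121,550.
Sum of the years' digits = 10+9+8+7+6+5+4+3+2+1 = 55.
Year 1: $121,550 × 10/55 = $22,100. Book value $106,050.
Year 2: $121,550 × 9/55 = $19,890. Book value $86,160.
Year 3: $121,550 × 8/55 = $17,680. Book value $68,480.
Year 4: $121,550 × 7/55 = $15,470. Book value $53,010.
Year 5: $121,550 × 6/55 = $13,260. Book value $39,750.
Year 6: $121,550 × 5/55 = $11,050. Book value $28,700.
Year 7: $121,550 × 4/55 = $8,840. Book value $19,860.
Year 8: $121,550 × 3/55 = $6,630. Book value $13,230.
Year 9: $121,550 × 2/55 = $4,420. Book value $8,810.
Accumulated through year 9 = $128,150 − $8,810 = $119,340.

$119,340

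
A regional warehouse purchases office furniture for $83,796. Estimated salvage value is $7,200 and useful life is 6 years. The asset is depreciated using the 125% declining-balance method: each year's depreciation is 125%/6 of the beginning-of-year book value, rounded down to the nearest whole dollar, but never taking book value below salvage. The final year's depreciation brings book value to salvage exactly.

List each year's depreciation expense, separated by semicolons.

Depreciable base = $83,796 − $7,200 = $76,596.
Year 1: ⌊$83,796 × 125%/6⌋ = $17,457. Book value $66,339.
Year 2: ⌊$66,339 × 125%/6⌋ = $13,820. Book value $52,519.
Year 3: ⌊$52,519 × 125%/6⌋ = $10,941. Book value $41,578.
Year 4: ⌊$41,578 × 125%/6⌋ = $8,662. Book value $32,916.
Year 5: ⌊$32,916 × 125%/6⌋ = $6,857. Book value $26,059.
Year 6 (final): $26,059 − $7,200 = $18,859. Book value $7,200.

$17,457; $13,820; $10,941; $8,662; $6,857; $18,859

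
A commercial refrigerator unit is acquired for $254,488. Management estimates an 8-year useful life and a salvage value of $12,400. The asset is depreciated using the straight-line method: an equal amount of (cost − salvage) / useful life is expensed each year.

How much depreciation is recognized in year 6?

Depreciable base = $254,488 − $12,400 = $242,088.
Annual expense = $242,088 / 8 = $30,261.

$30,261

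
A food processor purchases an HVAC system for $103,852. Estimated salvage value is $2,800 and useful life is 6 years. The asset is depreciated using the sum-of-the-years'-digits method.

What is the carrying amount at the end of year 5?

Depreciable base = $103,852 − $2,800 = $101,052.
Sum of the years' digits = 6+5+4+3+2+1 = 21.
Year 1: $101,052 × 6/21 = $28,872. Book value $74,980.
Year 2: $101,052 × 5/21 = $24,060. Book value $50,920.
Year 3: $101,052 × 4/21 = $19,248. Book value $31,672.
Year 4: $101,052 × 3/21 = $14,436. Book value $17,236.
Year 5: $101,052 × 2/21 = $9,624. Book value $7,612.

$7,612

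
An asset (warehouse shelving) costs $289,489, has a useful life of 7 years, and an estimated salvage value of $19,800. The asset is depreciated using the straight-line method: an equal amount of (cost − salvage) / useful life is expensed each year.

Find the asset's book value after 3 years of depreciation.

Depreciable base = $289,489 − $19,800 = $269,689.
Annual expense = $269,689 / 7 = $38,527.
End of year 1: book value $250,962.
End of year 2: book value $212,435.
End of year 3: book value $173,908.

$173,908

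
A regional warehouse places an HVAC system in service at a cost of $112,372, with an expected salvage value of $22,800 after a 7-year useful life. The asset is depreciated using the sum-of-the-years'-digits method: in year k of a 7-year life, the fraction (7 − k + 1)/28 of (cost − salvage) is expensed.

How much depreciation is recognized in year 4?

Depreciable base = $112,372 − $22,800 = $89,572.
Sum of the years' digits = 7+6+5+4+3+2+1 = 28.
Year 1: $89,572 × 7/28 = $22,393. Book value $89,979.
Year 2: $89,572 × 6/28 = $19,194. Book value $70,785.
Year 3: $89,572 × 5/28 = $15,995. Book value $54,790.
Year 4: $89,572 × 4/28 = $12,796. Book value $41,994.

$12,796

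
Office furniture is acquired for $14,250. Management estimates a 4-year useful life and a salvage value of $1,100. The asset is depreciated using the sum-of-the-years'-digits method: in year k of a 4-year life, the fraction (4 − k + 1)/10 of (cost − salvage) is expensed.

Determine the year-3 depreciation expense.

$2,630

Depreciable base = $14,250 − $1,100 = $13,150.
Sum of the years' digits = 4+3+2+1 = 10.
Year 1: $13,150 × 4/10 = $5,260. Book value $8,990.
Year 2: $13,150 × 3/10 = $3,945. Book value $5,045.
Year 3: $13,150 × 2/10 = $2,630. Book value $2,415.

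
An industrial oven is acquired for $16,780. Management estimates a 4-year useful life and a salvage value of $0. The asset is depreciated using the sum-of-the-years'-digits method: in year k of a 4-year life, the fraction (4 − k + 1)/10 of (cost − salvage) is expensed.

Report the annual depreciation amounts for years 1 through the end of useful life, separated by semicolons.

$6,712; $5,034; $3,356; $1,678

Depreciable base = $16,780 − $0 = $16,780.
Sum of the years' digits = 4+3+2+1 = 10.
Year 1: $16,780 × 4/10 = $6,712. Book value $10,068.
Year 2: $16,780 × 3/10 = $5,034. Book value $5,034.
Year 3: $16,780 × 2/10 = $3,356. Book value $1,678.
Year 4: $16,780 × 1/10 = $1,678. Book value $0.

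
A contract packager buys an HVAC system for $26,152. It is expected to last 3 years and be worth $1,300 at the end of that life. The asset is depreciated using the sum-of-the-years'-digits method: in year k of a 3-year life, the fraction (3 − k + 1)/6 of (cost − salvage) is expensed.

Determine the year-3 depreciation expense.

$4,142

Depreciable base = $26,152 − $1,300 = $24,852.
Sum of the years' digits = 3+2+1 = 6.
Year 1: $24,852 × 3/6 = $12,426. Book value $13,726.
Year 2: $24,852 × 2/6 = $8,284. Book value $5,442.
Year 3: $24,852 × 1/6 = $4,142. Book value $1,300.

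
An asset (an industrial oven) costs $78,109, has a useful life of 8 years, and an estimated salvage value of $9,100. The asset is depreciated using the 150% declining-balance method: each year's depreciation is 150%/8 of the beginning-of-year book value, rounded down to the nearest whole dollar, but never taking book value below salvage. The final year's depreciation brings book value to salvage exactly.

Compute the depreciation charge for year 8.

$9,161

Depreciable base = $78,109 − $9,100 = $69,009.
Year 1: ⌊$78,109 × 150%/8⌋ = $14,645. Book value $63,464.
Year 2: ⌊$63,464 × 150%/8⌋ = $11,899. Book value $51,565.
Year 3: ⌊$51,565 × 150%/8⌋ = $9,668. Book value $41,897.
Year 4: ⌊$41,897 × 150%/8⌋ = $7,855. Book value $34,042.
Year 5: ⌊$34,042 × 150%/8⌋ = $6,382. Book value $27,660.
Year 6: ⌊$27,660 × 150%/8⌋ = $5,186. Book value $22,474.
Year 7: ⌊$22,474 × 150%/8⌋ = $4,213. Book value $18,261.
Year 8 (final): $18,261 − $9,100 = $9,161. Book value $9,100.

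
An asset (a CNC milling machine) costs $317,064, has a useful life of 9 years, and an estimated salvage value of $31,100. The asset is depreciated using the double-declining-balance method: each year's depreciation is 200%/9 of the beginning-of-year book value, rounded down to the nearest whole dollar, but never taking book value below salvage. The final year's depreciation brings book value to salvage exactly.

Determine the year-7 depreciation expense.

$15,598

Depreciable base = $317,064 − $31,100 = $285,964.
Year 1: ⌊$317,064 × 200%/9⌋ = $70,458. Book value $246,606.
Year 2: ⌊$246,606 × 200%/9⌋ = $54,801. Book value $191,805.
Year 3: ⌊$191,805 × 200%/9⌋ = $42,623. Book value $149,182.
Year 4: ⌊$149,182 × 200%/9⌋ = $33,151. Book value $116,031.
Year 5: ⌊$116,031 × 200%/9⌋ = $25,784. Book value $90,247.
Year 6: ⌊$90,247 × 200%/9⌋ = $20,054. Book value $70,193.
Year 7: ⌊$70,193 × 200%/9⌋ = $15,598. Book value $54,595.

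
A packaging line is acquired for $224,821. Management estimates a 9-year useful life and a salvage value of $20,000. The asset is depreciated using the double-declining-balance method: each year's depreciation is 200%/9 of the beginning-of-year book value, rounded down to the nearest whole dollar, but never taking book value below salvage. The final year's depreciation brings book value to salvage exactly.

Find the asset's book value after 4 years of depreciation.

$82,275

Depreciable base = $224,821 − $20,000 = $204,821.
Year 1: ⌊$224,821 × 200%/9⌋ = $49,960. Book value $174,861.
Year 2: ⌊$174,861 × 200%/9⌋ = $38,858. Book value $136,003.
Year 3: ⌊$136,003 × 200%/9⌋ = $30,222. Book value $105,781.
Year 4: ⌊$105,781 × 200%/9⌋ = $23,506. Book value $82,275.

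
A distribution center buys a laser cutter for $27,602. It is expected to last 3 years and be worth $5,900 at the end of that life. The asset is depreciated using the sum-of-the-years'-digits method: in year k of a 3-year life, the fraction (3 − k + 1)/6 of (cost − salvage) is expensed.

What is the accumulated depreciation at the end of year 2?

Depreciable base = $27,602 − $5,900 = $21,702.
Sum of the years' digits = 3+2+1 = 6.
Year 1: $21,702 × 3/6 = $10,851. Book value $16,751.
Year 2: $21,702 × 2/6 = $7,234. Book value $9,517.
Accumulated through year 2 = $27,602 − $9,517 = $18,085.

$18,085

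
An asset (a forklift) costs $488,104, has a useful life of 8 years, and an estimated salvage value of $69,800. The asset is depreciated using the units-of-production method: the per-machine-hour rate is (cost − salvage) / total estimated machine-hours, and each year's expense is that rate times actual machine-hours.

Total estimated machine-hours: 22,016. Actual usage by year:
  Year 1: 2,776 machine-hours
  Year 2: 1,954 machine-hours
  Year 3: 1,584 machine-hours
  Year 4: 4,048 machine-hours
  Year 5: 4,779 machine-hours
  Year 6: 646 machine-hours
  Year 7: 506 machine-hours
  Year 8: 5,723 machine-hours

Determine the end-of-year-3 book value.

$368,138

Depreciable base = $488,104 − $69,800 = $418,304.
Rate = $418,304 / 22,016 machine-hours = $19 per machine-hour.
Year 1: 2,776 × $19 = $52,744. Book value $435,360.
Year 2: 1,954 × $19 = $37,126. Book value $398,234.
Year 3: 1,584 × $19 = $30,096. Book value $368,138.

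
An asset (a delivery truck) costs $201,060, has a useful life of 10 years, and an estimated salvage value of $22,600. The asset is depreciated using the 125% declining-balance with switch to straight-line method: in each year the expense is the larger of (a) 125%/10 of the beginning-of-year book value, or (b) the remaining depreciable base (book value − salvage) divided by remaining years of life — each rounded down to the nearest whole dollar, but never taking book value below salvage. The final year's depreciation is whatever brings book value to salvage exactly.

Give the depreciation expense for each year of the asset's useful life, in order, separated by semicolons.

$25,132; $21,991; $19,242; $16,836; $15,876; $15,876; $15,876; $15,877; $15,877; $15,877

Depreciable base = $201,060 − $22,600 = $178,460.
Year 1: DB = ⌊$201,060 × 125%/10⌋ = $25,132; SL = ⌊$178,460/10⌋ = $17,846 → take DB $25,132. Book value $175,928.
Year 2: DB = ⌊$175,928 × 125%/10⌋ = $21,991; SL = ⌊$153,328/9⌋ = $17,036 → take DB $21,991. Book value $153,937.
Year 3: DB = ⌊$153,937 × 125%/10⌋ = $19,242; SL = ⌊$131,337/8⌋ = $16,417 → take DB $19,242. Book value $134,695.
Year 4: DB = ⌊$134,695 × 125%/10⌋ = $16,836; SL = ⌊$112,095/7⌋ = $16,013 → take DB $16,836. Book value $117,859.
Year 5: DB = ⌊$117,859 × 125%/10⌋ = $14,732; SL = ⌊$95,259/6⌋ = $15,876 → take SL $15,876. Book value $101,983.
Year 6: DB = ⌊$101,983 × 125%/10⌋ = $12,747; SL = ⌊$79,383/5⌋ = $15,876 → take SL $15,876. Book value $86,107.
Year 7: DB = ⌊$86,107 × 125%/10⌋ = $10,763; SL = ⌊$63,507/4⌋ = $15,876 → take SL $15,876. Book value $70,231.
Year 8: DB = ⌊$70,231 × 125%/10⌋ = $8,778; SL = ⌊$47,631/3⌋ = $15,877 → take SL $15,877. Book value $54,354.
Year 9: DB = ⌊$54,354 × 125%/10⌋ = $6,794; SL = ⌊$31,754/2⌋ = $15,877 → take SL $15,877. Book value $38,477.
Year 10 (final): $38,477 − $22,600 = $15,877. Book value $22,600.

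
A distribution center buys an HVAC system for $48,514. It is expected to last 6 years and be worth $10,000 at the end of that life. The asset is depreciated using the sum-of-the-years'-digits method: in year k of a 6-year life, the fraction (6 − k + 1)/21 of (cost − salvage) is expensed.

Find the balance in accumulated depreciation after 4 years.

$33,012

Depreciable base = $48,514 − $10,000 = $38,514.
Sum of the years' digits = 6+5+4+3+2+1 = 21.
Year 1: $38,514 × 6/21 = $11,004. Book value $37,510.
Year 2: $38,514 × 5/21 = $9,170. Book value $28,340.
Year 3: $38,514 × 4/21 = $7,336. Book value $21,004.
Year 4: $38,514 × 3/21 = $5,502. Book value $15,502.
Accumulated through year 4 = $48,514 − $15,502 = $33,012.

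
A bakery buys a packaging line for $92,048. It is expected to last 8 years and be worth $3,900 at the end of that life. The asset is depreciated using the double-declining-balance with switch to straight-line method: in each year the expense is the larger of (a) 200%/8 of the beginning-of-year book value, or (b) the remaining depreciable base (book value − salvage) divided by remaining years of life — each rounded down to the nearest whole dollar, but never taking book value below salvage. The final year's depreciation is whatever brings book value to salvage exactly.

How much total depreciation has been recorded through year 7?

$82,166

Depreciable base = $92,048 − $3,900 = $88,148.
Year 1: DB = ⌊$92,048 × 200%/8⌋ = $23,012; SL = ⌊$88,148/8⌋ = $11,018 → take DB $23,012. Book value $69,036.
Year 2: DB = ⌊$69,036 × 200%/8⌋ = $17,259; SL = ⌊$65,136/7⌋ = $9,305 → take DB $17,259. Book value $51,777.
Year 3: DB = ⌊$51,777 × 200%/8⌋ = $12,944; SL = ⌊$47,877/6⌋ = $7,979 → take DB $12,944. Book value $38,833.
Year 4: DB = ⌊$38,833 × 200%/8⌋ = $9,708; SL = ⌊$34,933/5⌋ = $6,986 → take DB $9,708. Book value $29,125.
Year 5: DB = ⌊$29,125 × 200%/8⌋ = $7,281; SL = ⌊$25,225/4⌋ = $6,306 → take DB $7,281. Book value $21,844.
Year 6: DB = ⌊$21,844 × 200%/8⌋ = $5,461; SL = ⌊$17,944/3⌋ = $5,981 → take SL $5,981. Book value $15,863.
Year 7: DB = ⌊$15,863 × 200%/8⌋ = $3,965; SL = ⌊$11,963/2⌋ = $5,981 → take SL $5,981. Book value $9,882.
Accumulated through year 7 = $92,048 − $9,882 = $82,166.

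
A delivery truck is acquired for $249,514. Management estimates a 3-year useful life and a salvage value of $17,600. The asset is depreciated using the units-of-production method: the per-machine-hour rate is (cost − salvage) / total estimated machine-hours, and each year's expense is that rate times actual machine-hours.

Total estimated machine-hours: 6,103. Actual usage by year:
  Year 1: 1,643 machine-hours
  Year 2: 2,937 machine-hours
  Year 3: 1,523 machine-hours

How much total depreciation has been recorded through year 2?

$174,040

Depreciable base = $249,514 − $17,600 = $231,914.
Rate = $231,914 / 6,103 machine-hours = $38 per machine-hour.
Year 1: 1,643 × $38 = $62,434. Book value $187,080.
Year 2: 2,937 × $38 = $111,606. Book value $75,474.
Accumulated through year 2 = $249,514 − $75,474 = $174,040.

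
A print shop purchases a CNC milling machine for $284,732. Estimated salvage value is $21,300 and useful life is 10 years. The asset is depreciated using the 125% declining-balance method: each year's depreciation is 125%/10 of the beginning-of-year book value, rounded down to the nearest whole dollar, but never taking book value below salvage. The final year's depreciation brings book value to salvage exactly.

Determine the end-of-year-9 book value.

Depreciable base = $284,732 − $21,300 = $263,432.
Year 1: ⌊$284,732 × 125%/10⌋ = $35,591. Book value $249,141.
Year 2: ⌊$249,141 × 125%/10⌋ = $31,142. Book value $217,999.
Year 3: ⌊$217,999 × 125%/10⌋ = $27,249. Book value $190,750.
Year 4: ⌊$190,750 × 125%/10⌋ = $23,843. Book value $166,907.
Year 5: ⌊$166,907 × 125%/10⌋ = $20,863. Book value $146,044.
Year 6: ⌊$146,044 × 125%/10⌋ = $18,255. Book value $127,789.
Year 7: ⌊$127,789 × 125%/10⌋ = $15,973. Book value $111,816.
Year 8: ⌊$111,816 × 125%/10⌋ = $13,977. Book value $97,839.
Year 9: ⌊$97,839 × 125%/10⌋ = $12,229. Book value $85,610.

$85,610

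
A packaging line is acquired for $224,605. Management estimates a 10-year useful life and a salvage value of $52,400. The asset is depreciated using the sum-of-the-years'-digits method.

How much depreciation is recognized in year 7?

$12,524

Depreciable base = $224,605 − $52,400 = $172,205.
Sum of the years' digits = 10+9+8+7+6+5+4+3+2+1 = 55.
Year 1: $172,205 × 10/55 = $31,310. Book value $193,295.
Year 2: $172,205 × 9/55 = $28,179. Book value $165,116.
Year 3: $172,205 × 8/55 = $25,048. Book value $140,068.
Year 4: $172,205 × 7/55 = $21,917. Book value $118,151.
Year 5: $172,205 × 6/55 = $18,786. Book value $99,365.
Year 6: $172,205 × 5/55 = $15,655. Book value $83,710.
Year 7: $172,205 × 4/55 = $12,524. Book value $71,186.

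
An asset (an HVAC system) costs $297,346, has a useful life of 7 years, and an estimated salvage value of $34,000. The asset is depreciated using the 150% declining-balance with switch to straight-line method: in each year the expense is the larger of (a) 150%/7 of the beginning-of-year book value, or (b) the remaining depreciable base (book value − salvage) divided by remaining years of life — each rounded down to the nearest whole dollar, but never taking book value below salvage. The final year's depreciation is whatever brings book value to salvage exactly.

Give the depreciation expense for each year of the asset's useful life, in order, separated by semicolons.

Depreciable base = $297,346 − $34,000 = $263,346.
Year 1: DB = ⌊$297,346 × 150%/7⌋ = $63,717; SL = ⌊$263,346/7⌋ = $37,620 → take DB $63,717. Book value $233,629.
Year 2: DB = ⌊$233,629 × 150%/7⌋ = $50,063; SL = ⌊$199,629/6⌋ = $33,271 → take DB $50,063. Book value $183,566.
Year 3: DB = ⌊$183,566 × 150%/7⌋ = $39,335; SL = ⌊$149,566/5⌋ = $29,913 → take DB $39,335. Book value $144,231.
Year 4: DB = ⌊$144,231 × 150%/7⌋ = $30,906; SL = ⌊$110,231/4⌋ = $27,557 → take DB $30,906. Book value $113,325.
Year 5: DB = ⌊$113,325 × 150%/7⌋ = $24,283; SL = ⌊$79,325/3⌋ = $26,441 → take SL $26,441. Book value $86,884.
Year 6: DB = ⌊$86,884 × 150%/7⌋ = $18,618; SL = ⌊$52,884/2⌋ = $26,442 → take SL $26,442. Book value $60,442.
Year 7 (final): $60,442 − $34,000 = $26,442. Book value $34,000.

$63,717; $50,063; $39,335; $30,906; $26,441; $26,442; $26,442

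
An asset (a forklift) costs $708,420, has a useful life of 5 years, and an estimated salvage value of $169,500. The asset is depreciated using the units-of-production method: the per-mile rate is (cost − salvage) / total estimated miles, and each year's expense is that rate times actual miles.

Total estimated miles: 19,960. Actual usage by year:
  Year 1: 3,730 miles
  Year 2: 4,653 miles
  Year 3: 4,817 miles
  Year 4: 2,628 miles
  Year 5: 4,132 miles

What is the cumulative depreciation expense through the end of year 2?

$226,341

Depreciable base = $708,420 − $169,500 = $538,920.
Rate = $538,920 / 19,960 miles = $27 per mile.
Year 1: 3,730 × $27 = $100,710. Book value $607,710.
Year 2: 4,653 × $27 = $125,631. Book value $482,079.
Accumulated through year 2 = $708,420 − $482,079 = $226,341.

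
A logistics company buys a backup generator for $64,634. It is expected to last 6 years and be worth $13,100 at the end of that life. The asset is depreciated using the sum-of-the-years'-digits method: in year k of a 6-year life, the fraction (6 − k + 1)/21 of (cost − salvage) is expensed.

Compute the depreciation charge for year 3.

Depreciable base = $64,634 − $13,100 = $51,534.
Sum of the years' digits = 6+5+4+3+2+1 = 21.
Year 1: $51,534 × 6/21 = $14,724. Book value $49,910.
Year 2: $51,534 × 5/21 = $12,270. Book value $37,640.
Year 3: $51,534 × 4/21 = $9,816. Book value $27,824.

$9,816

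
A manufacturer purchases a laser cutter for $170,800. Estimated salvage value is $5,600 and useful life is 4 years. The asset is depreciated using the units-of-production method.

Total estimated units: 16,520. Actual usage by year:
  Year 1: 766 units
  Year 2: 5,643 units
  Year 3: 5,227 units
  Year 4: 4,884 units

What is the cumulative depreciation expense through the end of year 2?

Depreciable base = $170,800 − $5,600 = $165,200.
Rate = $165,200 / 16,520 units = $10 per unit.
Year 1: 766 × $10 = $7,660. Book value $163,140.
Year 2: 5,643 × $10 = $56,430. Book value $106,710.
Accumulated through year 2 = $170,800 − $106,710 = $64,090.

$64,090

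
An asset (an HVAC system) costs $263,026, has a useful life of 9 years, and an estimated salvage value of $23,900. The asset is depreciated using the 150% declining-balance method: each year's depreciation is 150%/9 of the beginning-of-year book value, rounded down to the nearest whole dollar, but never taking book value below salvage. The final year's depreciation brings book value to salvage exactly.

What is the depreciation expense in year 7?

$14,681

Depreciable base = $263,026 − $23,900 = $239,126.
Year 1: ⌊$263,026 × 150%/9⌋ = $43,837. Book value $219,189.
Year 2: ⌊$219,189 × 150%/9⌋ = $36,531. Book value $182,658.
Year 3: ⌊$182,658 × 150%/9⌋ = $30,443. Book value $152,215.
Year 4: ⌊$152,215 × 150%/9⌋ = $25,369. Book value $126,846.
Year 5: ⌊$126,846 × 150%/9⌋ = $21,141. Book value $105,705.
Year 6: ⌊$105,705 × 150%/9⌋ = $17,617. Book value $88,088.
Year 7: ⌊$88,088 × 150%/9⌋ = $14,681. Book value $73,407.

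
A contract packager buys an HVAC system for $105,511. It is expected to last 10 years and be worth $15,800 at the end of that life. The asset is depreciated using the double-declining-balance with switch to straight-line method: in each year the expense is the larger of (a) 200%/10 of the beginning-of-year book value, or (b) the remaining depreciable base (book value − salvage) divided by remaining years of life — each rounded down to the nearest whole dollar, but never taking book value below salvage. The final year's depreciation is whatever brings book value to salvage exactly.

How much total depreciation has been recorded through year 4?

Depreciable base = $105,511 − $15,800 = $89,711.
Year 1: DB = ⌊$105,511 × 200%/10⌋ = $21,102; SL = ⌊$89,711/10⌋ = $8,971 → take DB $21,102. Book value $84,409.
Year 2: DB = ⌊$84,409 × 200%/10⌋ = $16,881; SL = ⌊$68,609/9⌋ = $7,623 → take DB $16,881. Book value $67,528.
Year 3: DB = ⌊$67,528 × 200%/10⌋ = $13,505; SL = ⌊$51,728/8⌋ = $6,466 → take DB $13,505. Book value $54,023.
Year 4: DB = ⌊$54,023 × 200%/10⌋ = $10,804; SL = ⌊$38,223/7⌋ = $5,460 → take DB $10,804. Book value $43,219.
Accumulated through year 4 = $105,511 − $43,219 = $62,292.

$62,292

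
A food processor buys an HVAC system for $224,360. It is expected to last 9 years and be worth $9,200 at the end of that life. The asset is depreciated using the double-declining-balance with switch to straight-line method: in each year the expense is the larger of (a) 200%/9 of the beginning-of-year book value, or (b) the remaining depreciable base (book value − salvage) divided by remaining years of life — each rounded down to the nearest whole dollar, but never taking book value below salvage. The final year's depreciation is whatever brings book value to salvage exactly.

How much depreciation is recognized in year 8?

Depreciable base = $224,360 − $9,200 = $215,160.
Year 1: DB = ⌊$224,360 × 200%/9⌋ = $49,857; SL = ⌊$215,160/9⌋ = $23,906 → take DB $49,857. Book value $174,503.
Year 2: DB = ⌊$174,503 × 200%/9⌋ = $38,778; SL = ⌊$165,303/8⌋ = $20,662 → take DB $38,778. Book value $135,725.
Year 3: DB = ⌊$135,725 × 200%/9⌋ = $30,161; SL = ⌊$126,525/7⌋ = $18,075 → take DB $30,161. Book value $105,564.
Year 4: DB = ⌊$105,564 × 200%/9⌋ = $23,458; SL = ⌊$96,364/6⌋ = $16,060 → take DB $23,458. Book value $82,106.
Year 5: DB = ⌊$82,106 × 200%/9⌋ = $18,245; SL = ⌊$72,906/5⌋ = $14,581 → take DB $18,245. Book value $63,861.
Year 6: DB = ⌊$63,861 × 200%/9⌋ = $14,191; SL = ⌊$54,661/4⌋ = $13,665 → take DB $14,191. Book value $49,670.
Year 7: DB = ⌊$49,670 × 200%/9⌋ = $11,037; SL = ⌊$40,470/3⌋ = $13,490 → take SL $13,490. Book value $36,180.
Year 8: DB = ⌊$36,180 × 200%/9⌋ = $8,040; SL = ⌊$26,980/2⌋ = $13,490 → take SL $13,490. Book value $22,690.

$13,490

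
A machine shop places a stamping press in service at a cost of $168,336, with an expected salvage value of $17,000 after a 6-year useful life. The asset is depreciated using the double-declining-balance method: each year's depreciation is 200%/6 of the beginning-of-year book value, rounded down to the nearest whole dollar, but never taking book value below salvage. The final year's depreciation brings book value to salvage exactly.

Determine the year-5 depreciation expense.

$11,084

Depreciable base = $168,336 − $17,000 = $151,336.
Year 1: ⌊$168,336 × 200%/6⌋ = $56,112. Book value $112,224.
Year 2: ⌊$112,224 × 200%/6⌋ = $37,408. Book value $74,816.
Year 3: ⌊$74,816 × 200%/6⌋ = $24,938. Book value $49,878.
Year 4: ⌊$49,878 × 200%/6⌋ = $16,626. Book value $33,252.
Year 5: ⌊$33,252 × 200%/6⌋ = $11,084. Book value $22,168.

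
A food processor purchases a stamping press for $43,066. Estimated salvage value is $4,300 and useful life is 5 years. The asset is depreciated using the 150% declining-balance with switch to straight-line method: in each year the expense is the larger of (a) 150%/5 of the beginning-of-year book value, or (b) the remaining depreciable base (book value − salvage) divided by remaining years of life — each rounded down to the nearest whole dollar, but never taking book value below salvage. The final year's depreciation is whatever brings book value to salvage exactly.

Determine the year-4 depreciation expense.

$5,236

Depreciable base = $43,066 − $4,300 = $38,766.
Year 1: DB = ⌊$43,066 × 150%/5⌋ = $12,919; SL = ⌊$38,766/5⌋ = $7,753 → take DB $12,919. Book value $30,147.
Year 2: DB = ⌊$30,147 × 150%/5⌋ = $9,044; SL = ⌊$25,847/4⌋ = $6,461 → take DB $9,044. Book value $21,103.
Year 3: DB = ⌊$21,103 × 150%/5⌋ = $6,330; SL = ⌊$16,803/3⌋ = $5,601 → take DB $6,330. Book value $14,773.
Year 4: DB = ⌊$14,773 × 150%/5⌋ = $4,431; SL = ⌊$10,473/2⌋ = $5,236 → take SL $5,236. Book value $9,537.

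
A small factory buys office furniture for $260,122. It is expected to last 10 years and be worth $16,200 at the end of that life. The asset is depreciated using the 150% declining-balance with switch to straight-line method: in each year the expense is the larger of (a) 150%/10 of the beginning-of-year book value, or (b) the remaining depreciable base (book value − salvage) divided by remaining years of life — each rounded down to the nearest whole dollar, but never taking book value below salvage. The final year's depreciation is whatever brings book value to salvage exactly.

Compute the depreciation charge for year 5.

Depreciable base = $260,122 − $16,200 = $243,922.
Year 1: DB = ⌊$260,122 × 150%/10⌋ = $39,018; SL = ⌊$243,922/10⌋ = $24,392 → take DB $39,018. Book value $221,104.
Year 2: DB = ⌊$221,104 × 150%/10⌋ = $33,165; SL = ⌊$204,904/9⌋ = $22,767 → take DB $33,165. Book value $187,939.
Year 3: DB = ⌊$187,939 × 150%/10⌋ = $28,190; SL = ⌊$171,739/8⌋ = $21,467 → take DB $28,190. Book value $159,749.
Year 4: DB = ⌊$159,749 × 150%/10⌋ = $23,962; SL = ⌊$143,549/7⌋ = $20,507 → take DB $23,962. Book value $135,787.
Year 5: DB = ⌊$135,787 × 150%/10⌋ = $20,368; SL = ⌊$119,587/6⌋ = $19,931 → take DB $20,368. Book value $115,419.

$20,368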